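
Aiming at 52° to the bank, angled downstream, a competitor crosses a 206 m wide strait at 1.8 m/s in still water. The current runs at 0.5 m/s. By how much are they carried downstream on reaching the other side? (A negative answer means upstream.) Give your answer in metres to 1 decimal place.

233.6 m

Perpendicular speed = 1.418 m/s; crossing time = 206 / 1.418 = 145.232 s.
Net downstream speed = 1.608 m/s.
Drift = 1.608 × 145.232 = 233.561 m (downstream).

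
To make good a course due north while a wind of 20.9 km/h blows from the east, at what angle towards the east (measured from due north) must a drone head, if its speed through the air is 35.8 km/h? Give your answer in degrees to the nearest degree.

36°

The wind pushes perpendicular to the desired track; the heading must have a component into the wind equal to 20.9 km/h: 35.8 sin θ = 20.9.
sin θ = 0.5838, so θ = 35.718°.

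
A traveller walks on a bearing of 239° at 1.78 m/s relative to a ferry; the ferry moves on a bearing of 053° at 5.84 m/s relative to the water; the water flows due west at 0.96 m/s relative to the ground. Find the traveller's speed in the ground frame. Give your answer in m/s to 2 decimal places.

In east/north components (m/s): traveller relative to ferry = (-1.526, -0.917); ferry relative to water = (4.664, 3.515); water relative to ground = (-0.960, 0.000).
Sum = (2.178, 2.598) m/s.
Speed = |(2.178, 2.598)| = 3.390 m/s.

3.39 m/s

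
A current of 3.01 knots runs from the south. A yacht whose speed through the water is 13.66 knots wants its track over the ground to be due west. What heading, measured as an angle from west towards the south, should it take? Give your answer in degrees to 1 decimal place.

The current pushes perpendicular to the desired track; the heading must have a component into the current equal to 3.01 knots: 13.66 sin θ = 3.01.
sin θ = 0.2204, so θ = 12.730°.

12.7°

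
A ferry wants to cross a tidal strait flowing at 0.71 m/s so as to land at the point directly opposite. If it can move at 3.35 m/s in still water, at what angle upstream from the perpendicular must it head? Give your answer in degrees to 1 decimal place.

To cancel the current, the upstream component of the ferry's velocity must equal the flow: 3.35 sin θ = 0.71.
sin θ = 0.71 / 3.35 = 0.2119.
θ = arcsin(0.2119) = 12.236°.

12.2°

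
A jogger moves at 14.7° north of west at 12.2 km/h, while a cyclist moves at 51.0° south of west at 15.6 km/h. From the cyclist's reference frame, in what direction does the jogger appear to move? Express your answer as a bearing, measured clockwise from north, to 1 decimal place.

Taking east as x and north as y: jogger velocity = (-11.801, 3.096) km/h; cyclist velocity = (-9.817, -12.123) km/h.
Velocity of jogger relative to cyclist = (-11.801, 3.096) − (-9.817, -12.123) = (-1.983, 15.219) km/h.
Bearing = atan2(-1.98, 15.22) = 352.58° clockwise from north.

352.6°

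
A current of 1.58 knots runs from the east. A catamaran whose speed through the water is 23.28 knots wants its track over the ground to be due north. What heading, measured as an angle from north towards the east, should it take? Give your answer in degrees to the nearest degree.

4°

The current pushes perpendicular to the desired track; the heading must have a component into the current equal to 1.58 knots: 23.28 sin θ = 1.58.
sin θ = 0.0679, so θ = 3.892°.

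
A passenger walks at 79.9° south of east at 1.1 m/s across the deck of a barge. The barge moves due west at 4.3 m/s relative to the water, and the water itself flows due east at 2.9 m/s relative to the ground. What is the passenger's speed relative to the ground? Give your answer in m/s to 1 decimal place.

In east/north components (m/s): passenger relative to barge = (0.193, -1.083); barge relative to water = (-4.300, 0.000); water relative to ground = (2.900, 0.000).
Sum = (-1.207, -1.083) m/s.
Speed = |(-1.207, -1.083)| = 1.622 m/s.

1.6 m/s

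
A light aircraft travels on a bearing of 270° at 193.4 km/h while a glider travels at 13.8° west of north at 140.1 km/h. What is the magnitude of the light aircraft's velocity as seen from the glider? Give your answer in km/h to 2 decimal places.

210.01 km/h

Taking east as x and north as y: light aircraft velocity = (-193.400, 0.000) km/h; glider velocity = (-33.419, 136.056) km/h.
Velocity of light aircraft relative to glider = (-193.400, 0.000) − (-33.419, 136.056) = (-159.981, -136.056) km/h.
Magnitude = |(-159.981, -136.056)| = 210.013 km/h.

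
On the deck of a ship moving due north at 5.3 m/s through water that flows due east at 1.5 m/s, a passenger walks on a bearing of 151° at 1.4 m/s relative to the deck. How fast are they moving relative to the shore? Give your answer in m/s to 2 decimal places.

In east/north components (m/s): passenger relative to ship = (0.679, -1.224); ship relative to water = (0.000, 5.300); water relative to ground = (1.500, 0.000).
Sum = (2.179, 4.076) m/s.
Speed = |(2.179, 4.076)| = 4.621 m/s.

4.62 m/s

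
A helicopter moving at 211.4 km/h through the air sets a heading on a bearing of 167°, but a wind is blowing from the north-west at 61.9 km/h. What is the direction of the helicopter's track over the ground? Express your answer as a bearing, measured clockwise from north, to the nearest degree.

160°

Taking east as x and north as y: velocity relative to the air = (47.555, -205.982) km/h; the air relative to ground = (43.770, -43.770) km/h.
Velocity relative to ground = (47.555, -205.982) + (43.770, -43.770) = (91.325, -249.752) km/h.
Bearing = atan2(91.32, -249.75) = 159.91° clockwise from north.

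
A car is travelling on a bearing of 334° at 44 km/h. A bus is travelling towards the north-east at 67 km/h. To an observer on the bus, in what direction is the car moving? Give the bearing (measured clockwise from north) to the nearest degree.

Taking east as x and north as y: car velocity = (-19.288, 39.547) km/h; bus velocity = (47.376, 47.376) km/h.
Velocity of car relative to bus = (-19.288, 39.547) − (47.376, 47.376) = (-66.664, -7.829) km/h.
Bearing = atan2(-66.66, -7.83) = 263.30° clockwise from north.

263°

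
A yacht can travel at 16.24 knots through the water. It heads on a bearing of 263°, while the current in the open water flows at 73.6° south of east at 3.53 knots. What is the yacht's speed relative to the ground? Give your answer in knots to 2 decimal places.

Taking east as x and north as y: velocity relative to the water = (-16.119, -1.979) knots; the water relative to ground = (0.997, -3.386) knots.
Velocity relative to ground = (-16.119, -1.979) + (0.997, -3.386) = (-15.122, -5.366) knots.
Speed = |(-15.122, -5.366)| = 16.046 knots.

16.05 knots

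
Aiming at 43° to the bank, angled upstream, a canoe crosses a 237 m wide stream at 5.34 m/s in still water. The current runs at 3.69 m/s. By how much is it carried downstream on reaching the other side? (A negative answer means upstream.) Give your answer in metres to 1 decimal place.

Perpendicular speed = 3.642 m/s; crossing time = 237 / 3.642 = 65.076 s.
Net downstream speed = -0.215 m/s.
Drift = -0.215 × 65.076 = -14.019 m (upstream).

-14.0 m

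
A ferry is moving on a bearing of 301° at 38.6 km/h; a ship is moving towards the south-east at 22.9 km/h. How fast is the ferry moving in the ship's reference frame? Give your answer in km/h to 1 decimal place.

61.1 km/h

Taking east as x and north as y: ferry velocity = (-33.087, 19.880) km/h; ship velocity = (16.193, -16.193) km/h.
Velocity of ferry relative to ship = (-33.087, 19.880) − (16.193, -16.193) = (-49.279, 36.073) km/h.
Magnitude = |(-49.279, 36.073)| = 61.072 km/h.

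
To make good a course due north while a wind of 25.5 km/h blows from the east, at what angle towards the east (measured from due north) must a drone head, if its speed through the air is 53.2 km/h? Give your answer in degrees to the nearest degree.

29°

The wind pushes perpendicular to the desired track; the heading must have a component into the wind equal to 25.5 km/h: 53.2 sin θ = 25.5.
sin θ = 0.4793, so θ = 28.641°.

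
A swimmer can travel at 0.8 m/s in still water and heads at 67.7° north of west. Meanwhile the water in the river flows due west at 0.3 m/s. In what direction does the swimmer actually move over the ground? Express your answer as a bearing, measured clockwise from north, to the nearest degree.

Taking east as x and north as y: velocity relative to the water = (-0.304, 0.740) m/s; the water relative to ground = (-0.300, 0.000) m/s.
Velocity relative to ground = (-0.304, 0.740) + (-0.300, 0.000) = (-0.604, 0.740) m/s.
Bearing = atan2(-0.60, 0.74) = 320.80° clockwise from north.

321°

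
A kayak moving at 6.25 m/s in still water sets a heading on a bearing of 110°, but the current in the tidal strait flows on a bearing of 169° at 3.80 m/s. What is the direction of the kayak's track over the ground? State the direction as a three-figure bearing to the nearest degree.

Taking east as x and north as y: velocity relative to the water = (5.873, -2.138) m/s; the water relative to ground = (0.725, -3.730) m/s.
Velocity relative to ground = (5.873, -2.138) + (0.725, -3.730) = (6.598, -5.868) m/s.
Bearing = atan2(6.60, -5.87) = 131.65° clockwise from north.

132°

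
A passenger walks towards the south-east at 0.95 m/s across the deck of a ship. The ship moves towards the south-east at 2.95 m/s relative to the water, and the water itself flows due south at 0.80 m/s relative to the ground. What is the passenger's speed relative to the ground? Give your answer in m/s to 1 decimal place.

In east/north components (m/s): passenger relative to ship = (0.672, -0.672); ship relative to water = (2.086, -2.086); water relative to ground = (0.000, -0.800).
Sum = (2.758, -3.558) m/s.
Speed = |(2.758, -3.558)| = 4.501 m/s.

4.5 m/s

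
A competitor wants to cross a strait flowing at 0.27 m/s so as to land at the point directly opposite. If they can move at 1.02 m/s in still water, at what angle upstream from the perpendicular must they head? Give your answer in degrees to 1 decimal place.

15.3°

To cancel the current, the upstream component of the competitor's velocity must equal the flow: 1.02 sin θ = 0.27.
sin θ = 0.27 / 1.02 = 0.2647.
θ = arcsin(0.2647) = 15.349°.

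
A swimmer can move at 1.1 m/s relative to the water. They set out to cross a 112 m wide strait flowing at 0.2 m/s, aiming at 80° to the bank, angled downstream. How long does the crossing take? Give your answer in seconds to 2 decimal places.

The component of the swimmer's velocity perpendicular to the bank is 1.1 × sin 80° = 1.083 m/s.
The current is parallel to the bank, so it does not affect the crossing time.
Time = 112 / 1.083 = 103.389 s.

103.39 s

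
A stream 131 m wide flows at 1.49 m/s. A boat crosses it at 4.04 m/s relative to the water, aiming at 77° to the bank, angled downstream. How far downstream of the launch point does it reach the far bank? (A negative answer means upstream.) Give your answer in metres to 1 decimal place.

79.8 m

Perpendicular speed = 3.936 m/s; crossing time = 131 / 3.936 = 33.279 s.
Net downstream speed = 2.399 m/s.
Drift = 2.399 × 33.279 = 79.829 m (downstream).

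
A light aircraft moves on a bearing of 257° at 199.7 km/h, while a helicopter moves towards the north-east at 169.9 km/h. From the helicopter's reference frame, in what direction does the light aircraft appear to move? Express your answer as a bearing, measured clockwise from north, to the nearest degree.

Taking east as x and north as y: light aircraft velocity = (-194.582, -44.923) km/h; helicopter velocity = (120.137, 120.137) km/h.
Velocity of light aircraft relative to helicopter = (-194.582, -44.923) − (120.137, 120.137) = (-314.719, -165.060) km/h.
Bearing = atan2(-314.72, -165.06) = 242.32° clockwise from north.

242°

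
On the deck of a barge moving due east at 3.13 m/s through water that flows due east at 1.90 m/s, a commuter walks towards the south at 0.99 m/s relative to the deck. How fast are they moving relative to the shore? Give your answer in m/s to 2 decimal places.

In east/north components (m/s): commuter relative to barge = (0.000, -0.990); barge relative to water = (3.130, 0.000); water relative to ground = (1.900, 0.000).
Sum = (5.030, -0.990) m/s.
Speed = |(5.030, -0.990)| = 5.126 m/s.

5.13 m/s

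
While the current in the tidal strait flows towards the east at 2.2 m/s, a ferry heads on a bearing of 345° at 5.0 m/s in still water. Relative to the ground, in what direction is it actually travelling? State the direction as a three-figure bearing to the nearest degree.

Taking east as x and north as y: velocity relative to the water = (-1.294, 4.830) m/s; the water relative to ground = (2.200, 0.000) m/s.
Velocity relative to ground = (-1.294, 4.830) + (2.200, 0.000) = (0.906, 4.830) m/s.
Bearing = atan2(0.91, 4.83) = 10.62° clockwise from north.

011°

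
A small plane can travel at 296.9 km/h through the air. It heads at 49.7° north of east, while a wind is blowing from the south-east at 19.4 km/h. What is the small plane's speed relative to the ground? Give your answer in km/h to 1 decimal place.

299.1 km/h

Taking east as x and north as y: velocity relative to the air = (192.032, 226.436) km/h; the air relative to ground = (-13.718, 13.718) km/h.
Velocity relative to ground = (192.032, 226.436) + (-13.718, 13.718) = (178.314, 240.154) km/h.
Speed = |(178.314, 240.154)| = 299.115 km/h.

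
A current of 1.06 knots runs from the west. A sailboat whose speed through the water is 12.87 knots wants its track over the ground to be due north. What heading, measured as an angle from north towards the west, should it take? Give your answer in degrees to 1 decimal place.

The current pushes perpendicular to the desired track; the heading must have a component into the current equal to 1.06 knots: 12.87 sin θ = 1.06.
sin θ = 0.0824, so θ = 4.724°.

4.7°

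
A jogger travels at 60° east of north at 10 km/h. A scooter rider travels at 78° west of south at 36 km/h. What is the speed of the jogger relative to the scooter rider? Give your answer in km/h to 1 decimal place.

45.6 km/h

Taking east as x and north as y: jogger velocity = (8.660, 5.000) km/h; scooter rider velocity = (-35.213, -7.485) km/h.
Velocity of jogger relative to scooter rider = (8.660, 5.000) − (-35.213, -7.485) = (43.874, 12.485) km/h.
Magnitude = |(43.874, 12.485)| = 45.615 km/h.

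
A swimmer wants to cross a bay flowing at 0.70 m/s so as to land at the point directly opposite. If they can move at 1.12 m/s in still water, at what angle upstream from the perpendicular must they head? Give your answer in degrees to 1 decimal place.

38.7°

To cancel the current, the upstream component of the swimmer's velocity must equal the flow: 1.12 sin θ = 0.70.
sin θ = 0.70 / 1.12 = 0.6250.
θ = arcsin(0.6250) = 38.682°.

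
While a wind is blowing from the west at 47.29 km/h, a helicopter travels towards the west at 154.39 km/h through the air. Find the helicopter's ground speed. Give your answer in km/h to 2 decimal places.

107.10 km/h

Taking east as x and north as y: velocity relative to the air = (-154.390, 0.000) km/h; the air relative to ground = (47.290, 0.000) km/h.
Velocity relative to ground = (-154.390, 0.000) + (47.290, 0.000) = (-107.100, 0.000) km/h.
Speed = |(-107.100, 0.000)| = 107.100 km/h.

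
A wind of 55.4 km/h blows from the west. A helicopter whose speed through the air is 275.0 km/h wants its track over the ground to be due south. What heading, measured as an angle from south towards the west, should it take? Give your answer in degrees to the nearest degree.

12°

The wind pushes perpendicular to the desired track; the heading must have a component into the wind equal to 55.4 km/h: 275.0 sin θ = 55.4.
sin θ = 0.2015, so θ = 11.622°.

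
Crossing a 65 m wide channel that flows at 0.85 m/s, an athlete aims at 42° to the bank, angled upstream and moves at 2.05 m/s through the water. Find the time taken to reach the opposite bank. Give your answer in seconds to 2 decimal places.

47.39 s

The component of the athlete's velocity perpendicular to the bank is 2.05 × sin 42° = 1.372 m/s.
The flow acts along the bank and has no component across it.
Time = 65 / 1.372 = 47.386 s.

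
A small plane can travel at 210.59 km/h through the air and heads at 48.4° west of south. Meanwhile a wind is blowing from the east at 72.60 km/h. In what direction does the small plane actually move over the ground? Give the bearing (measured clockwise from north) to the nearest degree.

Taking east as x and north as y: velocity relative to the air = (-157.479, -139.816) km/h; the air relative to ground = (-72.600, 0.000) km/h.
Velocity relative to ground = (-157.479, -139.816) + (-72.600, 0.000) = (-230.079, -139.816) km/h.
Bearing = atan2(-230.08, -139.82) = 238.71° clockwise from north.

239°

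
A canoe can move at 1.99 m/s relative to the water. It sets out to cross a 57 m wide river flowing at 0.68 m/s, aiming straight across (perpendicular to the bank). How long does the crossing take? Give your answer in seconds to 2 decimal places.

The component of the canoe's velocity perpendicular to the bank is 1.99 m/s.
The flow acts along the bank and has no component across it.
Time = 57 / 1.990 = 28.643 s.

28.64 s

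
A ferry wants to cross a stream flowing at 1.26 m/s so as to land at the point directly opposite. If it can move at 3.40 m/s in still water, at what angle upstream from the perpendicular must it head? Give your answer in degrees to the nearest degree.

To cancel the current, the upstream component of the ferry's velocity must equal the flow: 3.40 sin θ = 1.26.
sin θ = 1.26 / 3.40 = 0.3706.
θ = arcsin(0.3706) = 21.752°.

22°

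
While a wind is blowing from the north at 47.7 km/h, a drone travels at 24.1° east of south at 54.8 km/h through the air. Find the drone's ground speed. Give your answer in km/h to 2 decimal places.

100.25 km/h

Taking east as x and north as y: velocity relative to the air = (22.377, -50.023) km/h; the air relative to ground = (0.000, -47.700) km/h.
Velocity relative to ground = (22.377, -50.023) + (0.000, -47.700) = (22.377, -97.723) km/h.
Speed = |(22.377, -97.723)| = 100.252 km/h.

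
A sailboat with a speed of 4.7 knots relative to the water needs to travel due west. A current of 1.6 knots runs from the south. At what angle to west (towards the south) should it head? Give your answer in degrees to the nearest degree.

The current pushes perpendicular to the desired track; the heading must have a component into the current equal to 1.6 knots: 4.7 sin θ = 1.6.
sin θ = 0.3404, so θ = 19.903°.

20°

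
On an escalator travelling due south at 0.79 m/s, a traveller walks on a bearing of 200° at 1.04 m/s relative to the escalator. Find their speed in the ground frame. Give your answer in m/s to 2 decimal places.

1.80 m/s

Taking east as x and north as y: escalator velocity = (0.000, -0.790) m/s; traveller velocity relative to escalator = (-0.356, -0.977) m/s.
Velocity relative to ground = (0.000, -0.790) + (-0.356, -0.977) = (-0.356, -1.767) m/s.
Speed = |(-0.356, -1.767)| = 1.803 m/s.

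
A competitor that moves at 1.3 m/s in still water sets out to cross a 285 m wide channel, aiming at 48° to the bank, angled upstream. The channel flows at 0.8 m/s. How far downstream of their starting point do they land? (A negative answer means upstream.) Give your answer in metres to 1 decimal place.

Perpendicular speed = 0.966 m/s; crossing time = 285 / 0.966 = 295.004 s.
Net downstream speed = -0.070 m/s.
Drift = -0.070 × 295.004 = -20.612 m (upstream).

-20.6 m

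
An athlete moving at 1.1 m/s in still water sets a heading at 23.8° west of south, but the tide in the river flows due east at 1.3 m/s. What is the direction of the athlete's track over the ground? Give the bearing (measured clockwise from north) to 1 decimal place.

Taking east as x and north as y: velocity relative to the water = (-0.444, -1.006) m/s; the water relative to ground = (1.300, 0.000) m/s.
Velocity relative to ground = (-0.444, -1.006) + (1.300, 0.000) = (0.856, -1.006) m/s.
Bearing = atan2(0.86, -1.01) = 139.62° clockwise from north.

139.6°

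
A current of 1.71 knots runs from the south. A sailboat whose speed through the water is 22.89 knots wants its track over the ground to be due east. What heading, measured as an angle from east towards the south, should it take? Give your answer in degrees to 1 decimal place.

The current pushes perpendicular to the desired track; the heading must have a component into the current equal to 1.71 knots: 22.89 sin θ = 1.71.
sin θ = 0.0747, so θ = 4.284°.

4.3°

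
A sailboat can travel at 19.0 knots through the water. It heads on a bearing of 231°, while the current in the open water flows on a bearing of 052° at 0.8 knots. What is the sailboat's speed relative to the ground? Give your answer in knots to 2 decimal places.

Taking east as x and north as y: velocity relative to the water = (-14.766, -11.957) knots; the water relative to ground = (0.630, 0.493) knots.
Velocity relative to ground = (-14.766, -11.957) + (0.630, 0.493) = (-14.135, -11.465) knots.
Speed = |(-14.135, -11.465)| = 18.200 knots.

18.20 knots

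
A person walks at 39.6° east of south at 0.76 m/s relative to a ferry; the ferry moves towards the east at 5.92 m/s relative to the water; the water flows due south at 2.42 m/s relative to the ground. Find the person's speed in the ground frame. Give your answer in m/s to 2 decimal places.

7.07 m/s

In east/north components (m/s): person relative to ferry = (0.484, -0.586); ferry relative to water = (5.920, 0.000); water relative to ground = (0.000, -2.420).
Sum = (6.404, -3.006) m/s.
Speed = |(6.404, -3.006)| = 7.075 m/s.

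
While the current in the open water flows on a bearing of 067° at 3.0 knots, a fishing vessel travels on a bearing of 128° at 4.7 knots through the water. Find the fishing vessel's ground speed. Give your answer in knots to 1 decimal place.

6.7 knots

Taking east as x and north as y: velocity relative to the water = (3.704, -2.894) knots; the water relative to ground = (2.762, 1.172) knots.
Velocity relative to ground = (3.704, -2.894) + (2.762, 1.172) = (6.465, -1.721) knots.
Speed = |(6.465, -1.721)| = 6.690 knots.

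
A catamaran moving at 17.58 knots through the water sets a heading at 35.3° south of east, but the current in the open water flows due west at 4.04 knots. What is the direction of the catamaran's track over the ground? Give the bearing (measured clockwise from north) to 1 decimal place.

134.6°

Taking east as x and north as y: velocity relative to the water = (14.348, -10.159) knots; the water relative to ground = (-4.040, 0.000) knots.
Velocity relative to ground = (14.348, -10.159) + (-4.040, 0.000) = (10.308, -10.159) knots.
Bearing = atan2(10.31, -10.16) = 134.58° clockwise from north.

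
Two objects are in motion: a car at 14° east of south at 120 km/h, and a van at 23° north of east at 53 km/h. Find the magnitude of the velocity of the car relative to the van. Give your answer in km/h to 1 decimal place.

138.6 km/h

Taking east as x and north as y: car velocity = (29.031, -116.435) km/h; van velocity = (48.787, 20.709) km/h.
Velocity of car relative to van = (29.031, -116.435) − (48.787, 20.709) = (-19.756, -137.144) km/h.
Magnitude = |(-19.756, -137.144)| = 138.560 km/h.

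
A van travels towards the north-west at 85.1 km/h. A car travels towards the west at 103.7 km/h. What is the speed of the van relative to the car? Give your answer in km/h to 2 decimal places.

Taking east as x and north as y: van velocity = (-60.175, 60.175) km/h; car velocity = (-103.700, 0.000) km/h.
Velocity of van relative to car = (-60.175, 60.175) − (-103.700, 0.000) = (43.525, 60.175) km/h.
Magnitude = |(43.525, 60.175)| = 74.266 km/h.

74.27 km/h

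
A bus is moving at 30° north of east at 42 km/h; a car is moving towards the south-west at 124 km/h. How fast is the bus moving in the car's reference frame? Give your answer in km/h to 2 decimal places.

Taking east as x and north as y: bus velocity = (36.373, 21.000) km/h; car velocity = (-87.681, -87.681) km/h.
Velocity of bus relative to car = (36.373, 21.000) − (-87.681, -87.681) = (124.054, 108.681) km/h.
Magnitude = |(124.054, 108.681)| = 164.928 km/h.

164.93 km/h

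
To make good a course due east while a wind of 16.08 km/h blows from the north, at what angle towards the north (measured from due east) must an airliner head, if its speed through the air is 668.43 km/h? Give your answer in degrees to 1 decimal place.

The wind pushes perpendicular to the desired track; the heading must have a component into the wind equal to 16.08 km/h: 668.43 sin θ = 16.08.
sin θ = 0.0241, so θ = 1.378°.

1.4°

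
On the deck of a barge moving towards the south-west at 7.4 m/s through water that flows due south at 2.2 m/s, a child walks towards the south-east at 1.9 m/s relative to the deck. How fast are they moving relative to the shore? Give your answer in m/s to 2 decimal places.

In east/north components (m/s): child relative to barge = (1.344, -1.344); barge relative to water = (-5.233, -5.233); water relative to ground = (0.000, -2.200).
Sum = (-3.889, -8.776) m/s.
Speed = |(-3.889, -8.776)| = 9.599 m/s.

9.60 m/s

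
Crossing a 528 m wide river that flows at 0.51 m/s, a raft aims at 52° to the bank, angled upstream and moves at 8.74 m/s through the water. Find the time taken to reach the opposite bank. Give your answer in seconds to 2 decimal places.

The component of the raft's velocity perpendicular to the bank is 8.74 × sin 52° = 6.887 m/s.
The current is parallel to the bank, so it does not affect the crossing time.
Time = 528 / 6.887 = 76.664 s.

76.66 s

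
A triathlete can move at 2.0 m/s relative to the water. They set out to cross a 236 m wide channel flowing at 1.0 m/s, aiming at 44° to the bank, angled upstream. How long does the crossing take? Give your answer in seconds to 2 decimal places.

The component of the triathlete's velocity perpendicular to the bank is 2.0 × sin 44° = 1.389 m/s.
The flow acts along the bank and has no component across it.
Time = 236 / 1.389 = 169.868 s.

169.87 s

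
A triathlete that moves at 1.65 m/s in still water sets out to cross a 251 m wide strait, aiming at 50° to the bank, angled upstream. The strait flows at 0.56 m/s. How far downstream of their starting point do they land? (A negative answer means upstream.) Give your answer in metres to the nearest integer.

-99 m

Perpendicular speed = 1.264 m/s; crossing time = 251 / 1.264 = 198.580 s.
Net downstream speed = -0.501 m/s.
Drift = -0.501 × 198.580 = -99.409 m (upstream).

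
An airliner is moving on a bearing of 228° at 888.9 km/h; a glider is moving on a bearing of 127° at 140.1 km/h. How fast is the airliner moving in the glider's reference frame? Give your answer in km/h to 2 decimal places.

925.90 km/h

Taking east as x and north as y: airliner velocity = (-660.581, -594.790) km/h; glider velocity = (111.889, -84.314) km/h.
Velocity of airliner relative to glider = (-660.581, -594.790) − (111.889, -84.314) = (-772.470, -510.476) km/h.
Magnitude = |(-772.470, -510.476)| = 925.903 km/h.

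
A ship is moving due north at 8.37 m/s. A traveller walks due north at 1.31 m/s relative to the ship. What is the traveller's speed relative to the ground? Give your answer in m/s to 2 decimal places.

9.68 m/s

Taking east as x and north as y: ship velocity = (0.000, 8.370) m/s; traveller velocity relative to ship = (0.000, 1.310) m/s.
Velocity relative to ground = (0.000, 8.370) + (0.000, 1.310) = (0.000, 9.680) m/s.
Speed = |(0.000, 9.680)| = 9.680 m/s.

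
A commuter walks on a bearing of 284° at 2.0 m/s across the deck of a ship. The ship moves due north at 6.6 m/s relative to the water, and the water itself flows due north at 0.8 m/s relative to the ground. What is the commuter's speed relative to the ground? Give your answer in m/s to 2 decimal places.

8.12 m/s

In east/north components (m/s): commuter relative to ship = (-1.941, 0.484); ship relative to water = (0.000, 6.600); water relative to ground = (0.000, 0.800).
Sum = (-1.941, 7.884) m/s.
Speed = |(-1.941, 7.884)| = 8.119 m/s.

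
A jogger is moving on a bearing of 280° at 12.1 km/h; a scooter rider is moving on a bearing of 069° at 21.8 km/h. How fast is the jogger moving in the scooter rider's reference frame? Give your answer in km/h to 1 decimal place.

Taking east as x and north as y: jogger velocity = (-11.916, 2.101) km/h; scooter rider velocity = (20.352, 7.812) km/h.
Velocity of jogger relative to scooter rider = (-11.916, 2.101) − (20.352, 7.812) = (-32.268, -5.711) km/h.
Magnitude = |(-32.268, -5.711)| = 32.770 km/h.

32.8 km/h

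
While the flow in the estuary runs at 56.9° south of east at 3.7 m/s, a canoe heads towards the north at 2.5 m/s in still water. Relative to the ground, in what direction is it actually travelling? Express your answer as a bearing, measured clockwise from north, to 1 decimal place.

Taking east as x and north as y: velocity relative to the water = (0.000, 2.500) m/s; the water relative to ground = (2.021, -3.100) m/s.
Velocity relative to ground = (0.000, 2.500) + (2.021, -3.100) = (2.021, -0.600) m/s.
Bearing = atan2(2.02, -0.60) = 106.53° clockwise from north.

106.5°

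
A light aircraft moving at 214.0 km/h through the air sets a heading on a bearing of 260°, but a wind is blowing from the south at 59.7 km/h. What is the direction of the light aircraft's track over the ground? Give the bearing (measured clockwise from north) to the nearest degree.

Taking east as x and north as y: velocity relative to the air = (-210.749, -37.161) km/h; the air relative to ground = (0.000, 59.700) km/h.
Velocity relative to ground = (-210.749, -37.161) + (0.000, 59.700) = (-210.749, 22.539) km/h.
Bearing = atan2(-210.75, 22.54) = 276.10° clockwise from north.

276°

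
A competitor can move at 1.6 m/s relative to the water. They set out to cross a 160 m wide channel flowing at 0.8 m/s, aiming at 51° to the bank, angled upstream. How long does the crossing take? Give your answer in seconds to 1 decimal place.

128.7 s

The component of the competitor's velocity perpendicular to the bank is 1.6 × sin 51° = 1.243 m/s.
The flow acts along the bank and has no component across it.
Time = 160 / 1.243 = 128.676 s.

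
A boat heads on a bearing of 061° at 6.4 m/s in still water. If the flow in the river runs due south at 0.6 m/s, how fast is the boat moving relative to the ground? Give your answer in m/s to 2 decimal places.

6.13 m/s

Taking east as x and north as y: velocity relative to the water = (5.598, 3.103) m/s; the water relative to ground = (0.000, -0.600) m/s.
Velocity relative to ground = (5.598, 3.103) + (0.000, -0.600) = (5.598, 2.503) m/s.
Speed = |(5.598, 2.503)| = 6.132 m/s.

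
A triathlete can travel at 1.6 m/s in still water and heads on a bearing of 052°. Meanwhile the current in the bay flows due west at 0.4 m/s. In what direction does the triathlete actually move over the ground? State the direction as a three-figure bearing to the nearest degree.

041°

Taking east as x and north as y: velocity relative to the water = (1.261, 0.985) m/s; the water relative to ground = (-0.400, 0.000) m/s.
Velocity relative to ground = (1.261, 0.985) + (-0.400, 0.000) = (0.861, 0.985) m/s.
Bearing = atan2(0.86, 0.99) = 41.15° clockwise from north.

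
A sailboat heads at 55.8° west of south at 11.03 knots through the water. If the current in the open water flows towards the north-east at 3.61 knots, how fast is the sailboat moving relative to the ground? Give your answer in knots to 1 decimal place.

Taking east as x and north as y: velocity relative to the water = (-9.123, -6.200) knots; the water relative to ground = (2.553, 2.553) knots.
Velocity relative to ground = (-9.123, -6.200) + (2.553, 2.553) = (-6.570, -3.647) knots.
Speed = |(-6.570, -3.647)| = 7.514 knots.

7.5 knots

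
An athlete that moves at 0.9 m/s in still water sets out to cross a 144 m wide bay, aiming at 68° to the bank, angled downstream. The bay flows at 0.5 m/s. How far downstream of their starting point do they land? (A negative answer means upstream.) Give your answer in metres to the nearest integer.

144 m

Perpendicular speed = 0.834 m/s; crossing time = 144 / 0.834 = 172.566 s.
Net downstream speed = 0.837 m/s.
Drift = 0.837 × 172.566 = 144.463 m (downstream).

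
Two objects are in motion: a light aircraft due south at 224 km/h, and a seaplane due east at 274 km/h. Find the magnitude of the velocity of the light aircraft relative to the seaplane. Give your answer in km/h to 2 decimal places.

353.91 km/h

Taking east as x and north as y: light aircraft velocity = (0.000, -224.000) km/h; seaplane velocity = (274.000, 0.000) km/h.
Velocity of light aircraft relative to seaplane = (0.000, -224.000) − (274.000, 0.000) = (-274.000, -224.000) km/h.
Magnitude = |(-274.000, -224.000)| = 353.910 km/h.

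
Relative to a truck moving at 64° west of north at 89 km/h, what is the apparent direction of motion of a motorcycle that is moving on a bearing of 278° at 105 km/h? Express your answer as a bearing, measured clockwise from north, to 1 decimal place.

Taking east as x and north as y: motorcycle velocity = (-103.978, 14.613) km/h; truck velocity = (-79.993, 39.015) km/h.
Velocity of motorcycle relative to truck = (-103.978, 14.613) − (-79.993, 39.015) = (-23.985, -24.402) km/h.
Bearing = atan2(-23.99, -24.40) = 224.51° clockwise from north.

224.5°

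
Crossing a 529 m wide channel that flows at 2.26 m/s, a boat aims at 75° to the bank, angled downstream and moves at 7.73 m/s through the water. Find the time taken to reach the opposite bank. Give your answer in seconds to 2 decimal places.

70.85 s

The component of the boat's velocity perpendicular to the bank is 7.73 × sin 75° = 7.467 m/s.
Only the cross-stream component determines the crossing time; the current contributes nothing perpendicular to the bank.
Time = 529 / 7.467 = 70.849 s.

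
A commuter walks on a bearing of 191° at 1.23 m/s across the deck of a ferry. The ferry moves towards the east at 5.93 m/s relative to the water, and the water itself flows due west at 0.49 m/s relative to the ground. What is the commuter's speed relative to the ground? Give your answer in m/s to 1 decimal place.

In east/north components (m/s): commuter relative to ferry = (-0.235, -1.207); ferry relative to water = (5.930, 0.000); water relative to ground = (-0.490, 0.000).
Sum = (5.205, -1.207) m/s.
Speed = |(5.205, -1.207)| = 5.344 m/s.

5.3 m/s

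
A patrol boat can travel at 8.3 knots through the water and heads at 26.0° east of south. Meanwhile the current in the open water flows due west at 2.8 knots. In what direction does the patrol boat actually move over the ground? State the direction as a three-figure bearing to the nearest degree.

Taking east as x and north as y: velocity relative to the water = (3.638, -7.460) knots; the water relative to ground = (-2.800, 0.000) knots.
Velocity relative to ground = (3.638, -7.460) + (-2.800, 0.000) = (0.838, -7.460) knots.
Bearing = atan2(0.84, -7.46) = 173.59° clockwise from north.

174°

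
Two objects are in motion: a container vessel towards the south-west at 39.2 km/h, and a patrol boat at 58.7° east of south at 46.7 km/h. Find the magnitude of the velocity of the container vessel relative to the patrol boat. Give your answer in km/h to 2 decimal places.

Taking east as x and north as y: container vessel velocity = (-27.719, -27.719) km/h; patrol boat velocity = (39.903, -24.262) km/h.
Velocity of container vessel relative to patrol boat = (-27.719, -27.719) − (39.903, -24.262) = (-67.622, -3.457) km/h.
Magnitude = |(-67.622, -3.457)| = 67.710 km/h.

67.71 km/h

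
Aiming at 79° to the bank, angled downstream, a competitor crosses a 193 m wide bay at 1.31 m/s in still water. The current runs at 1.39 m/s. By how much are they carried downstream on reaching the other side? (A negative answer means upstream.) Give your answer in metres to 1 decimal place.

246.1 m

Perpendicular speed = 1.286 m/s; crossing time = 193 / 1.286 = 150.086 s.
Net downstream speed = 1.640 m/s.
Drift = 1.640 × 150.086 = 246.135 m (downstream).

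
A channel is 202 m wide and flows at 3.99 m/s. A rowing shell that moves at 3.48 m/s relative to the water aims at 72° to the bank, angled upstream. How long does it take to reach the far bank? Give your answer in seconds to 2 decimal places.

61.03 s

The component of the rowing shell's velocity perpendicular to the bank is 3.48 × sin 72° = 3.310 m/s.
The flow acts along the bank and has no component across it.
Time = 202 / 3.310 = 61.033 s.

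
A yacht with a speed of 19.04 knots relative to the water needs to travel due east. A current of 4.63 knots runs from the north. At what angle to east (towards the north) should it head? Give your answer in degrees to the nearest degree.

14°

The current pushes perpendicular to the desired track; the heading must have a component into the current equal to 4.63 knots: 19.04 sin θ = 4.63.
sin θ = 0.2432, so θ = 14.074°.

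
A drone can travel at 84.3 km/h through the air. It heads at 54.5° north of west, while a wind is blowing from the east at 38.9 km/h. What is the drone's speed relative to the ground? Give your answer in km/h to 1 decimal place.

Taking east as x and north as y: velocity relative to the air = (-48.953, 68.630) km/h; the air relative to ground = (-38.900, 0.000) km/h.
Velocity relative to ground = (-48.953, 68.630) + (-38.900, 0.000) = (-87.853, 68.630) km/h.
Speed = |(-87.853, 68.630)| = 111.482 km/h.

111.5 km/h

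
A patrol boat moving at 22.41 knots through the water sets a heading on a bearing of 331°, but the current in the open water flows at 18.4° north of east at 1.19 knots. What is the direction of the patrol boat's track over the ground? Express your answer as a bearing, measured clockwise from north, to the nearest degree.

334°

Taking east as x and north as y: velocity relative to the water = (-10.865, 19.600) knots; the water relative to ground = (1.129, 0.376) knots.
Velocity relative to ground = (-10.865, 19.600) + (1.129, 0.376) = (-9.735, 19.976) knots.
Bearing = atan2(-9.74, 19.98) = 334.02° clockwise from north.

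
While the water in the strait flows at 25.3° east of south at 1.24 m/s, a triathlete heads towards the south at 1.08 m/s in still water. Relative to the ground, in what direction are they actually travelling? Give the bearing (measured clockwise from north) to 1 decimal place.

Taking east as x and north as y: velocity relative to the water = (0.000, -1.080) m/s; the water relative to ground = (0.530, -1.121) m/s.
Velocity relative to ground = (0.000, -1.080) + (0.530, -1.121) = (0.530, -2.201) m/s.
Bearing = atan2(0.53, -2.20) = 166.46° clockwise from north.

166.5°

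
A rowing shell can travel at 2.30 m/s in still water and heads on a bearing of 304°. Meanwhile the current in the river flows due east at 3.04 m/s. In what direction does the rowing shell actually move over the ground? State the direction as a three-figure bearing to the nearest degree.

Taking east as x and north as y: velocity relative to the water = (-1.907, 1.286) m/s; the water relative to ground = (3.040, 0.000) m/s.
Velocity relative to ground = (-1.907, 1.286) + (3.040, 0.000) = (1.133, 1.286) m/s.
Bearing = atan2(1.13, 1.29) = 41.38° clockwise from north.

041°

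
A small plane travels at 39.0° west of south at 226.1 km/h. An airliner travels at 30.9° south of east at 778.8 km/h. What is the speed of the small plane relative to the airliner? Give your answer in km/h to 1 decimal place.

841.0 km/h

Taking east as x and north as y: small plane velocity = (-142.289, -175.713) km/h; airliner velocity = (668.261, -399.946) km/h.
Velocity of small plane relative to airliner = (-142.289, -175.713) − (668.261, -399.946) = (-810.550, 224.233) km/h.
Magnitude = |(-810.550, 224.233)| = 840.995 km/h.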